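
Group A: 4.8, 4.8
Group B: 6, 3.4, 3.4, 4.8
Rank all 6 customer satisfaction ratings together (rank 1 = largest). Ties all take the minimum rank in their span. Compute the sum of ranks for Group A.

Sorted (descending): 6, 4.8, 4.8, 4.8, 3.4, 3.4
The 3 values of 4.8 occupy positions 2–4 → each gets rank 2.
The 2 values of 3.4 occupy positions 5–6 → each gets rank 5.
Group A values → pooled ranks: 4.8→2, 4.8→2
Rank sum = 2 + 2 = 4

4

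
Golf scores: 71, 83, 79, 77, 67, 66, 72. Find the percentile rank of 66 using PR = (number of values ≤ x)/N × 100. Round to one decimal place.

N = 7.
Strictly below 66: 0. Equal to 66: 1.
PR = 1/7 × 100 = 14.3

14.3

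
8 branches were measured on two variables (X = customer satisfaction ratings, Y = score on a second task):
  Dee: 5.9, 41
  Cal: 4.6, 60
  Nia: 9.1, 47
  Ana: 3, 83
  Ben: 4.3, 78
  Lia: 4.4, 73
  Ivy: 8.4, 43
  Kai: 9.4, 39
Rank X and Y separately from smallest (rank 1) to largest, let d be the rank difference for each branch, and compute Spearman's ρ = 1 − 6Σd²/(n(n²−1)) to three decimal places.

Ranks of variable 1: 5, 4, 7, 1, 2, 3, 6, 8
Ranks of variable 2: 2, 5, 4, 8, 7, 6, 3, 1
d = r₁ − r₂: 3, -1, 3, -7, -5, -3, 3, 7
d²: 9, 1, 9, 49, 25, 9, 9, 49; Σd² = 160
ρ = 1 − 6·160/(8·63) = 1 − 960/504 = -0.905

-0.905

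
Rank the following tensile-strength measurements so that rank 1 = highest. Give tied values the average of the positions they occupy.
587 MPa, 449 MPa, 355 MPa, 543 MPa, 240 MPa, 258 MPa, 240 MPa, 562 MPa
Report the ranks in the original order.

Sorted (descending): 587, 562, 543, 449, 355, 258, 240, 240
The 2 values of 240 occupy positions 7–8 → average rank (7+8)/2 = 7.5.

1, 4, 5, 3, 7.5, 6, 7.5, 2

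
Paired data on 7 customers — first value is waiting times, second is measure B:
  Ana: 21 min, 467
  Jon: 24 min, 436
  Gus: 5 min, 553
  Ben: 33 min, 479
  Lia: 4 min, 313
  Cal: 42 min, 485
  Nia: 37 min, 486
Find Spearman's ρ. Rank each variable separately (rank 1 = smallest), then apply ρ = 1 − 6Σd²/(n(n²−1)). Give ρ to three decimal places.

Ranks of variable 1: 3, 4, 2, 5, 1, 7, 6
Ranks of variable 2: 3, 2, 7, 4, 1, 5, 6
d = r₁ − r₂: 0, 2, -5, 1, 0, 2, 0
d²: 0, 4, 25, 1, 0, 4, 0; Σd² = 34
ρ = 1 − 6·34/(7·48) = 1 − 204/336 = 0.393

0.393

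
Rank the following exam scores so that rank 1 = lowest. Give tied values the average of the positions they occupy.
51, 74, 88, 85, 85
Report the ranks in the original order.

Sorted (ascending): 51, 74, 85, 85, 88
The 2 values of 85 occupy positions 3–4 → average rank (3+4)/2 = 3.5.

1, 2, 5, 3.5, 3.5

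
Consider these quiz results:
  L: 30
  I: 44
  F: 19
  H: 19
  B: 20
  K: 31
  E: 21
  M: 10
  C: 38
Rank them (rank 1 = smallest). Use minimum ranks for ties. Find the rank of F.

2

Sorted (ascending): 10, 19, 19, 20, 21, 30, 31, 38, 44
The 2 values of 19 occupy positions 2–3 → each gets rank 2.
F has value 19 → rank 2.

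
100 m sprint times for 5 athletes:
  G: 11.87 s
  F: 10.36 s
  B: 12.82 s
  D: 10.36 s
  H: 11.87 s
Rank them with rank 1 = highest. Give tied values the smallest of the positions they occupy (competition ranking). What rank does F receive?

Sorted (descending): 12.82, 11.87, 11.87, 10.36, 10.36
The 2 values of 11.87 occupy positions 2–3 → each gets rank 2.
The 2 values of 10.36 occupy positions 4–5 → each gets rank 4.
F has value 10.36 s → rank 4.

4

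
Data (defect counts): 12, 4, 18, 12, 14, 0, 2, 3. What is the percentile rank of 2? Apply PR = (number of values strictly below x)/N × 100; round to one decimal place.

N = 8.
Strictly below 2: 1. Equal to 2: 1.
PR = 1/8 × 100 = 12.5

12.5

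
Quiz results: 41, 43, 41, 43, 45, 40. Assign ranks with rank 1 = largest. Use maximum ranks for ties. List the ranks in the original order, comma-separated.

5, 3, 5, 3, 1, 6

Sorted (descending): 45, 43, 43, 41, 41, 40
The 2 values of 43 occupy positions 2–3 → each gets rank 3.
The 2 values of 41 occupy positions 4–5 → each gets rank 5.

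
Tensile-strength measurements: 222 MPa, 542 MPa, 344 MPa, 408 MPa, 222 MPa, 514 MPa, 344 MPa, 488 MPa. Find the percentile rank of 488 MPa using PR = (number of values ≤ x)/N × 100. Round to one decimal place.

N = 8.
Strictly below 488: 5. Equal to 488: 1.
PR = 6/8 × 100 = 75.0

75.0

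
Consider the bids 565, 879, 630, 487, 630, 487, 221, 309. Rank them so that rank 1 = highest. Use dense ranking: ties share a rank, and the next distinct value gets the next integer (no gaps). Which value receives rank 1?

879

Sorted (descending): 879, 630, 630, 565, 487, 487, 309, 221
The 2 values of 630 share dense rank 2.
The 2 values of 487 share dense rank 4.
Remaining distinct values take the next consecutive integers.
Rank 1 → value 879.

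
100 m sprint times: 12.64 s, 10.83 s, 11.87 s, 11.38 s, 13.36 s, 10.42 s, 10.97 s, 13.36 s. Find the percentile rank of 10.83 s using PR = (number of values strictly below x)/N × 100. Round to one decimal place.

N = 8.
Strictly below 10.83: 1. Equal to 10.83: 1.
PR = 1/8 × 100 = 12.5

12.5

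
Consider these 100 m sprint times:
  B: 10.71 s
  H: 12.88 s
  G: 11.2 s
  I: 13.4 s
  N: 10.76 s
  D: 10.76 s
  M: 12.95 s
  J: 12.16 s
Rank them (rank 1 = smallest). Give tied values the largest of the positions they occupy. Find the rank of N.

Sorted (ascending): 10.71, 10.76, 10.76, 11.2, 12.16, 12.88, 12.95, 13.4
The 2 values of 10.76 occupy positions 2–3 → each gets rank 3.
N has value 10.76 s → rank 3.

3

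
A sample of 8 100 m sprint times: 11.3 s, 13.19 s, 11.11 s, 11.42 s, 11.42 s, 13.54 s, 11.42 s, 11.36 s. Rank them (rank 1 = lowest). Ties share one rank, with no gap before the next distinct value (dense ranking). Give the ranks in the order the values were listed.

2, 5, 1, 4, 4, 6, 4, 3

Sorted (ascending): 11.11, 11.3, 11.36, 11.42, 11.42, 11.42, 13.19, 13.54
The 3 values of 11.42 share dense rank 4.
Remaining distinct values take the next consecutive integers.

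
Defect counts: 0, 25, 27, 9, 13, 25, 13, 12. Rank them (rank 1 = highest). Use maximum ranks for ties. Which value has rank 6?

Sorted (descending): 27, 25, 25, 13, 13, 12, 9, 0
The 2 values of 25 occupy positions 2–3 → each gets rank 3.
The 2 values of 13 occupy positions 4–5 → each gets rank 5.
Rank 6 → value 12.

12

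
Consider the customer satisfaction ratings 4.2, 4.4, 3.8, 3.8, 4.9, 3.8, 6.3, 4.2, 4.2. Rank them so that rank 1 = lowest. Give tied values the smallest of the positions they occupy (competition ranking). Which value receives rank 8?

4.9

Sorted (ascending): 3.8, 3.8, 3.8, 4.2, 4.2, 4.2, 4.4, 4.9, 6.3
The 3 values of 3.8 occupy positions 1–3 → each gets rank 1.
The 3 values of 4.2 occupy positions 4–6 → each gets rank 4.
Rank 8 → value 4.9.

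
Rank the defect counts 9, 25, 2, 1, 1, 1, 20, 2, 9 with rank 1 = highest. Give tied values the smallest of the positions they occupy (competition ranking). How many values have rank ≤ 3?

4

Sorted (descending): 25, 20, 9, 9, 2, 2, 1, 1, 1
The 2 values of 9 occupy positions 3–4 → each gets rank 3.
The 2 values of 2 occupy positions 5–6 → each gets rank 5.
The 3 values of 1 occupy positions 7–9 → each gets rank 7.
Ranks ≤ 3: {1, 2, 3, 3} → 4 values.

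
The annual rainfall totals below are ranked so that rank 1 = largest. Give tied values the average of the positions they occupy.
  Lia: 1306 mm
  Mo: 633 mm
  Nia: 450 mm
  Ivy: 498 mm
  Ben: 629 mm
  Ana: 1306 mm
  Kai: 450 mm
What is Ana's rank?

1.5

Sorted (descending): 1306, 1306, 633, 629, 498, 450, 450
The 2 values of 1306 occupy positions 1–2 → average rank (1+2)/2 = 1.5.
The 2 values of 450 occupy positions 6–7 → average rank (6+7)/2 = 6.5.
Ana has value 1306 mm → rank 1.5.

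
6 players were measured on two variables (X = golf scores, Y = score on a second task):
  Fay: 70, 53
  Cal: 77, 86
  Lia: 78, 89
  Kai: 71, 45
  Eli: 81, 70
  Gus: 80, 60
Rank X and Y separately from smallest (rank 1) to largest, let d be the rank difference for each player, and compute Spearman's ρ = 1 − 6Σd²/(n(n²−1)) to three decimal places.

0.486

Ranks of variable 1: 1, 3, 4, 2, 6, 5
Ranks of variable 2: 2, 5, 6, 1, 4, 3
d = r₁ − r₂: -1, -2, -2, 1, 2, 2
d²: 1, 4, 4, 1, 4, 4; Σd² = 18
ρ = 1 − 6·18/(6·35) = 1 − 108/210 = 0.486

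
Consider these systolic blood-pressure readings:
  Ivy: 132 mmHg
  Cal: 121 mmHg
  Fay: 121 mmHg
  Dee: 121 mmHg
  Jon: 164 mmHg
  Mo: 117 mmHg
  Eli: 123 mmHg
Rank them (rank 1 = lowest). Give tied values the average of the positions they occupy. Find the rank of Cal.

Sorted (ascending): 117, 121, 121, 121, 123, 132, 164
The 3 values of 121 occupy positions 2–4 → average rank 3.
Cal has value 121 mmHg → rank 3.

3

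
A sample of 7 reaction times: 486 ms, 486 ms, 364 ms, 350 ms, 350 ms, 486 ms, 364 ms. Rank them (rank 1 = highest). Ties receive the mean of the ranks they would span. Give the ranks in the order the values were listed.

2, 2, 4.5, 6.5, 6.5, 2, 4.5

Sorted (descending): 486, 486, 486, 364, 364, 350, 350
The 3 values of 486 occupy positions 1–3 → average rank 2.
The 2 values of 364 occupy positions 4–5 → average rank (4+5)/2 = 4.5.
The 2 values of 350 occupy positions 6–7 → average rank (6+7)/2 = 6.5.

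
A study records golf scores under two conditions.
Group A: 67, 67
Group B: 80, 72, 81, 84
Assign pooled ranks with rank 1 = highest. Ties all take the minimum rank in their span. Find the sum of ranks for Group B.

10

Sorted (descending): 84, 81, 80, 72, 67, 67
The 2 values of 67 occupy positions 5–6 → each gets rank 5.
Group B values → pooled ranks: 80→3, 72→4, 81→2, 84→1
Rank sum = 3 + 4 + 2 + 1 = 10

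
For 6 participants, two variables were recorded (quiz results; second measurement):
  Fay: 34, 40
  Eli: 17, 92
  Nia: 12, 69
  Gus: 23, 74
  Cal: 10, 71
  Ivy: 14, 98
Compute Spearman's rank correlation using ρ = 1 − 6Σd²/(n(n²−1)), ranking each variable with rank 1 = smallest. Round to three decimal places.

-0.143

Ranks of variable 1: 6, 4, 2, 5, 1, 3
Ranks of variable 2: 1, 5, 2, 4, 3, 6
d = r₁ − r₂: 5, -1, 0, 1, -2, -3
d²: 25, 1, 0, 1, 4, 9; Σd² = 40
ρ = 1 − 6·40/(6·35) = 1 − 240/210 = -0.143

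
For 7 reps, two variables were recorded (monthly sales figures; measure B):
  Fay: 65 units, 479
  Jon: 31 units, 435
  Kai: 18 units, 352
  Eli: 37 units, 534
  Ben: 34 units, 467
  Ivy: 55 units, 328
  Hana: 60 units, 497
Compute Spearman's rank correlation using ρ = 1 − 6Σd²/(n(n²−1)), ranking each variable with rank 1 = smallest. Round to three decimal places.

Ranks of variable 1: 7, 2, 1, 4, 3, 5, 6
Ranks of variable 2: 5, 3, 2, 7, 4, 1, 6
d = r₁ − r₂: 2, -1, -1, -3, -1, 4, 0
d²: 4, 1, 1, 9, 1, 16, 0; Σd² = 32
ρ = 1 − 6·32/(7·48) = 1 − 192/336 = 0.429

0.429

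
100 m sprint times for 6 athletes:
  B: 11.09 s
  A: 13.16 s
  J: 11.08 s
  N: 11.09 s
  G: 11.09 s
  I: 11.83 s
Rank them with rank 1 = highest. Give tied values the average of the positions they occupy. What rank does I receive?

Sorted (descending): 13.16, 11.83, 11.09, 11.09, 11.09, 11.08
The 3 values of 11.09 occupy positions 3–5 → average rank 4.
I has value 11.83 s → rank 2.

2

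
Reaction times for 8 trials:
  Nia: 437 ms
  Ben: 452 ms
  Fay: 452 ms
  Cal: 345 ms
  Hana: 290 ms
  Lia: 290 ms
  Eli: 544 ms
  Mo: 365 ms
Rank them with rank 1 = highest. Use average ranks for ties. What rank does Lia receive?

Sorted (descending): 544, 452, 452, 437, 365, 345, 290, 290
The 2 values of 452 occupy positions 2–3 → average rank (2+3)/2 = 2.5.
The 2 values of 290 occupy positions 7–8 → average rank (7+8)/2 = 7.5.
Lia has value 290 ms → rank 7.5.

7.5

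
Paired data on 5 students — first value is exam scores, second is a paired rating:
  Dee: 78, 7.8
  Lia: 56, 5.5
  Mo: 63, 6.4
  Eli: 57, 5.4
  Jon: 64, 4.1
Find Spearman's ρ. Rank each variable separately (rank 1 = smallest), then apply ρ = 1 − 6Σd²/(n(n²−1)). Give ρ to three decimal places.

0.300

Ranks of variable 1: 5, 1, 3, 2, 4
Ranks of variable 2: 5, 3, 4, 2, 1
d = r₁ − r₂: 0, -2, -1, 0, 3
d²: 0, 4, 1, 0, 9; Σd² = 14
ρ = 1 − 6·14/(5·24) = 1 − 84/120 = 0.300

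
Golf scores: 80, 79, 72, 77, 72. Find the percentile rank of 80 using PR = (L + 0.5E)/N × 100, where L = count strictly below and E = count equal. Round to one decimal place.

90.0

N = 5.
Strictly below 80: 4. Equal to 80: 1.
PR = (4 + 0.5·1)/5 × 100 = 90.0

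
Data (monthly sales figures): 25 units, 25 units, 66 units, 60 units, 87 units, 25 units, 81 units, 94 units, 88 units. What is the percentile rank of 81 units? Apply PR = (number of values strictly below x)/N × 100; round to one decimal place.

N = 9.
Strictly below 81: 5. Equal to 81: 1.
PR = 5/9 × 100 = 55.6

55.6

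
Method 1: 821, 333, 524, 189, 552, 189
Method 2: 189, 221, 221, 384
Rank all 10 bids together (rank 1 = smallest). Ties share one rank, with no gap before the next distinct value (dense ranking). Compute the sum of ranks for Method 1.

23

Sorted (ascending): 189, 189, 189, 221, 221, 333, 384, 524, 552, 821
The 3 values of 189 share dense rank 1.
The 2 values of 221 share dense rank 2.
Remaining distinct values take the next consecutive integers.
Method 1 values → pooled ranks: 821→7, 333→3, 524→5, 189→1, 552→6, 189→1
Rank sum = 7 + 3 + 5 + 1 + 6 + 1 = 23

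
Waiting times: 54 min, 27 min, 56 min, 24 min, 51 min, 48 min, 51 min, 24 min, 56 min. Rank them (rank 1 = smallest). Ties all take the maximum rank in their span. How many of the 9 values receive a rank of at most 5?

4

Sorted (ascending): 24, 24, 27, 48, 51, 51, 54, 56, 56
The 2 values of 24 occupy positions 1–2 → each gets rank 2.
The 2 values of 51 occupy positions 5–6 → each gets rank 6.
The 2 values of 56 occupy positions 8–9 → each gets rank 9.
Ranks ≤ 5: {2, 2, 3, 4} → 4 values.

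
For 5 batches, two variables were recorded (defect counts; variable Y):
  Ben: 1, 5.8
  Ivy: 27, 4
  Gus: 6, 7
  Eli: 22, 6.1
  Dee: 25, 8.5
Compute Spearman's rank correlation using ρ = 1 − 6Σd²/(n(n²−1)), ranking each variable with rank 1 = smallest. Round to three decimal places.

-0.100

Ranks of variable 1: 1, 5, 2, 3, 4
Ranks of variable 2: 2, 1, 4, 3, 5
d = r₁ − r₂: -1, 4, -2, 0, -1
d²: 1, 16, 4, 0, 1; Σd² = 22
ρ = 1 − 6·22/(5·24) = 1 − 132/120 = -0.100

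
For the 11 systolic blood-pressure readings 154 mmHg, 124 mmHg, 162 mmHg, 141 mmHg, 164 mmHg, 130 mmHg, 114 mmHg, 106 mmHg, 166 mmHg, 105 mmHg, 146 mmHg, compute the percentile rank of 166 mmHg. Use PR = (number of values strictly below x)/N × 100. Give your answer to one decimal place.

N = 11.
Strictly below 166: 10. Equal to 166: 1.
PR = 10/11 × 100 = 90.9

90.9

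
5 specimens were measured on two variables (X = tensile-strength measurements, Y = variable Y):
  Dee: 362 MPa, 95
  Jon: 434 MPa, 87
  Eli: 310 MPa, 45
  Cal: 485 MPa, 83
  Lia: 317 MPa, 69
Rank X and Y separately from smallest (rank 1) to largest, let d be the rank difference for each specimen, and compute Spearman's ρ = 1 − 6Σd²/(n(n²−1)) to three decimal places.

Ranks of variable 1: 3, 4, 1, 5, 2
Ranks of variable 2: 5, 4, 1, 3, 2
d = r₁ − r₂: -2, 0, 0, 2, 0
d²: 4, 0, 0, 4, 0; Σd² = 8
ρ = 1 − 6·8/(5·24) = 1 − 48/120 = 0.600

0.600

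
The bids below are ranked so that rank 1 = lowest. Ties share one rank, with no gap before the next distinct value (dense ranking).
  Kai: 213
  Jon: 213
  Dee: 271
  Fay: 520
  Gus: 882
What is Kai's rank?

1

Sorted (ascending): 213, 213, 271, 520, 882
The 2 values of 213 share dense rank 1.
Remaining distinct values take the next consecutive integers.
Kai has value 213 → rank 1.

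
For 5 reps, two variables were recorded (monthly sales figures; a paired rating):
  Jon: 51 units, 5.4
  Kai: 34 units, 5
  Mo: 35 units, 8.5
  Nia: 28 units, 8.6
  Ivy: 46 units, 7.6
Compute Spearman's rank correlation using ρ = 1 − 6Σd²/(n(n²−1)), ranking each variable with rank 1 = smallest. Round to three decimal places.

Ranks of variable 1: 5, 2, 3, 1, 4
Ranks of variable 2: 2, 1, 4, 5, 3
d = r₁ − r₂: 3, 1, -1, -4, 1
d²: 9, 1, 1, 16, 1; Σd² = 28
ρ = 1 − 6·28/(5·24) = 1 − 168/120 = -0.400

-0.400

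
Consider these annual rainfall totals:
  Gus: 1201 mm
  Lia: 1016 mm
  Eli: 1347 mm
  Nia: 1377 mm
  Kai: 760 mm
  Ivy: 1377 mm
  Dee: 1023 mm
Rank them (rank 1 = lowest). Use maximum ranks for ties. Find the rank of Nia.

Sorted (ascending): 760, 1016, 1023, 1201, 1347, 1377, 1377
The 2 values of 1377 occupy positions 6–7 → each gets rank 7.
Nia has value 1377 mm → rank 7.

7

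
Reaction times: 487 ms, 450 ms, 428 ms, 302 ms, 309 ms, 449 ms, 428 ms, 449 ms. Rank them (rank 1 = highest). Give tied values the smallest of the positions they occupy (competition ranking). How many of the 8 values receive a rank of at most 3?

4

Sorted (descending): 487, 450, 449, 449, 428, 428, 309, 302
The 2 values of 449 occupy positions 3–4 → each gets rank 3.
The 2 values of 428 occupy positions 5–6 → each gets rank 5.
Ranks ≤ 3: {1, 2, 3, 3} → 4 values.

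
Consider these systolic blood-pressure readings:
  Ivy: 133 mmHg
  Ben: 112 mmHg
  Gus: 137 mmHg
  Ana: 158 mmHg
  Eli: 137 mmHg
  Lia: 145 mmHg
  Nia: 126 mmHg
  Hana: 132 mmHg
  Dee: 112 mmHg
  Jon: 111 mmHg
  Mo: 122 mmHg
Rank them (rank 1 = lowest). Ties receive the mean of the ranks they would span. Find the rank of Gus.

8.5

Sorted (ascending): 111, 112, 112, 122, 126, 132, 133, 137, 137, 145, 158
The 2 values of 112 occupy positions 2–3 → average rank (2+3)/2 = 2.5.
The 2 values of 137 occupy positions 8–9 → average rank (8+9)/2 = 8.5.
Gus has value 137 mmHg → rank 8.5.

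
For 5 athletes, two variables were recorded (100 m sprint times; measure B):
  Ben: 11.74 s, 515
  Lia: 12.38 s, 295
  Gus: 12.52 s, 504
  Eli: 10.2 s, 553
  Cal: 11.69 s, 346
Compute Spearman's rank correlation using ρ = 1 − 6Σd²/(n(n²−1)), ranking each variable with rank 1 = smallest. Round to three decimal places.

Ranks of variable 1: 3, 4, 5, 1, 2
Ranks of variable 2: 4, 1, 3, 5, 2
d = r₁ − r₂: -1, 3, 2, -4, 0
d²: 1, 9, 4, 16, 0; Σd² = 30
ρ = 1 − 6·30/(5·24) = 1 − 180/120 = -0.500

-0.500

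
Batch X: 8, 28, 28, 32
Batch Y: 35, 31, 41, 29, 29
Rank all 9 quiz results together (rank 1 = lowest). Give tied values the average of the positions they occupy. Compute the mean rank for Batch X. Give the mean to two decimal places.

3.25

Sorted (ascending): 8, 28, 28, 29, 29, 31, 32, 35, 41
The 2 values of 28 occupy positions 2–3 → average rank (2+3)/2 = 2.5.
The 2 values of 29 occupy positions 4–5 → average rank (4+5)/2 = 4.5.
Batch X values → pooled ranks: 8→1, 28→2.5, 28→2.5, 32→7
Mean rank = (1 + 2.5 + 2.5 + 7) / 4 = 3.25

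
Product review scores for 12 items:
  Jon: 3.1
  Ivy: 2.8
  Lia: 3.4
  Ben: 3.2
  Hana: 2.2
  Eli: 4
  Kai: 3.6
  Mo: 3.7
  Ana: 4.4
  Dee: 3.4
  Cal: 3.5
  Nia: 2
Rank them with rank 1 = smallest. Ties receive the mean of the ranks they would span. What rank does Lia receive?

6.5

Sorted (ascending): 2, 2.2, 2.8, 3.1, 3.2, 3.4, 3.4, 3.5, 3.6, 3.7, 4, 4.4
The 2 values of 3.4 occupy positions 6–7 → average rank (6+7)/2 = 6.5.
Lia has value 3.4 → rank 6.5.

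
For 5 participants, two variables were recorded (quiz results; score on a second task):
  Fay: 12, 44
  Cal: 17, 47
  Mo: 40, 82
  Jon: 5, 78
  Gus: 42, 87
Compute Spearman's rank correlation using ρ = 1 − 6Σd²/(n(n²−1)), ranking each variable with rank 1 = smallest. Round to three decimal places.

0.700

Ranks of variable 1: 2, 3, 4, 1, 5
Ranks of variable 2: 1, 2, 4, 3, 5
d = r₁ − r₂: 1, 1, 0, -2, 0
d²: 1, 1, 0, 4, 0; Σd² = 6
ρ = 1 − 6·6/(5·24) = 1 − 36/120 = 0.700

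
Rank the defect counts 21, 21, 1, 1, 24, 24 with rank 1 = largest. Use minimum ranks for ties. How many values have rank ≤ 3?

4

Sorted (descending): 24, 24, 21, 21, 1, 1
The 2 values of 24 occupy positions 1–2 → each gets rank 1.
The 2 values of 21 occupy positions 3–4 → each gets rank 3.
The 2 values of 1 occupy positions 5–6 → each gets rank 5.
Ranks ≤ 3: {1, 1, 3, 3} → 4 values.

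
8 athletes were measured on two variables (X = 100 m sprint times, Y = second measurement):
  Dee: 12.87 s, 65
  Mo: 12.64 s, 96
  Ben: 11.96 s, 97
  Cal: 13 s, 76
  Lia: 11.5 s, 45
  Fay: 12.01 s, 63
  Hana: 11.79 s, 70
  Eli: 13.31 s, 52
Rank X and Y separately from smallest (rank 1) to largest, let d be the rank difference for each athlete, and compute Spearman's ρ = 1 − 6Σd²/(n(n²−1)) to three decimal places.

0.048

Ranks of variable 1: 6, 5, 3, 7, 1, 4, 2, 8
Ranks of variable 2: 4, 7, 8, 6, 1, 3, 5, 2
d = r₁ − r₂: 2, -2, -5, 1, 0, 1, -3, 6
d²: 4, 4, 25, 1, 0, 1, 9, 36; Σd² = 80
ρ = 1 − 6·80/(8·63) = 1 − 480/504 = 0.048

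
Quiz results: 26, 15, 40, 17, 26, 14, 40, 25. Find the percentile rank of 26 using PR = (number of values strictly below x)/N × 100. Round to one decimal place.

50.0

N = 8.
Strictly below 26: 4. Equal to 26: 2.
PR = 4/8 × 100 = 50.0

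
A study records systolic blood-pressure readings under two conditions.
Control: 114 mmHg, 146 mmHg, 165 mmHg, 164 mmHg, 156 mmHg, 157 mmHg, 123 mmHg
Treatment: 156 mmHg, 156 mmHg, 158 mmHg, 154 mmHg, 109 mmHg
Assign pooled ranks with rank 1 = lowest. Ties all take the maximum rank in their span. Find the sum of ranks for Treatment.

32

Sorted (ascending): 109, 114, 123, 146, 154, 156, 156, 156, 157, 158, 164, 165
The 3 values of 156 occupy positions 6–8 → each gets rank 8.
Treatment values → pooled ranks: 156→8, 156→8, 158→10, 154→5, 109→1
Rank sum = 8 + 8 + 10 + 5 + 1 = 32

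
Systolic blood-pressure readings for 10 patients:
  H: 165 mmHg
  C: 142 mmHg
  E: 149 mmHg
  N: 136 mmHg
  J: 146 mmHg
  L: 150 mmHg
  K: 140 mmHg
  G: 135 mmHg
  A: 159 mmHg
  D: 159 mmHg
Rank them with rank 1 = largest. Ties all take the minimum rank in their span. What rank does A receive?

2

Sorted (descending): 165, 159, 159, 150, 149, 146, 142, 140, 136, 135
The 2 values of 159 occupy positions 2–3 → each gets rank 2.
A has value 159 mmHg → rank 2.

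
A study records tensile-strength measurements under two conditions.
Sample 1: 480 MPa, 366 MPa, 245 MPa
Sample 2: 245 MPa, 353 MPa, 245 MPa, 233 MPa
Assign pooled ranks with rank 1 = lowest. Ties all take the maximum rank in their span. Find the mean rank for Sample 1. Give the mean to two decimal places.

5.67

Sorted (ascending): 233, 245, 245, 245, 353, 366, 480
The 3 values of 245 occupy positions 2–4 → each gets rank 4.
Sample 1 values → pooled ranks: 480→7, 366→6, 245→4
Mean rank = (7 + 6 + 4) / 3 = 5.67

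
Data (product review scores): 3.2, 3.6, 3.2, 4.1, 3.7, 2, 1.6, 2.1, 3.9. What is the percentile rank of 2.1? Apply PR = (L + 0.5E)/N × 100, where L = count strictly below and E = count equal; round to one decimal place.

27.8

N = 9.
Strictly below 2.1: 2. Equal to 2.1: 1.
PR = (2 + 0.5·1)/9 × 100 = 27.8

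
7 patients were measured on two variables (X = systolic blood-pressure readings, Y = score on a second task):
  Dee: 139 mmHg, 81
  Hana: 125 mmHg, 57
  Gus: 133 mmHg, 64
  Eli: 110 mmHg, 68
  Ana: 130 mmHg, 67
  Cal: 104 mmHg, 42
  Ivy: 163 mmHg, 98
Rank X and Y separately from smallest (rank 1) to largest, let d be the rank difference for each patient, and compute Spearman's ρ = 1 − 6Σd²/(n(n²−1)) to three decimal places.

Ranks of variable 1: 6, 3, 5, 2, 4, 1, 7
Ranks of variable 2: 6, 2, 3, 5, 4, 1, 7
d = r₁ − r₂: 0, 1, 2, -3, 0, 0, 0
d²: 0, 1, 4, 9, 0, 0, 0; Σd² = 14
ρ = 1 − 6·14/(7·48) = 1 − 84/336 = 0.750

0.750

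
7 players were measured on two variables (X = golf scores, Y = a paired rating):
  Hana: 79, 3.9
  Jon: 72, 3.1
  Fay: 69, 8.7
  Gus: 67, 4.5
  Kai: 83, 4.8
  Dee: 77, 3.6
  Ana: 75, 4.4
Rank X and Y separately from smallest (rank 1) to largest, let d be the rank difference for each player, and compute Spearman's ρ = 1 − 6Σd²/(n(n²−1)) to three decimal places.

Ranks of variable 1: 6, 3, 2, 1, 7, 5, 4
Ranks of variable 2: 3, 1, 7, 5, 6, 2, 4
d = r₁ − r₂: 3, 2, -5, -4, 1, 3, 0
d²: 9, 4, 25, 16, 1, 9, 0; Σd² = 64
ρ = 1 − 6·64/(7·48) = 1 − 384/336 = -0.143

-0.143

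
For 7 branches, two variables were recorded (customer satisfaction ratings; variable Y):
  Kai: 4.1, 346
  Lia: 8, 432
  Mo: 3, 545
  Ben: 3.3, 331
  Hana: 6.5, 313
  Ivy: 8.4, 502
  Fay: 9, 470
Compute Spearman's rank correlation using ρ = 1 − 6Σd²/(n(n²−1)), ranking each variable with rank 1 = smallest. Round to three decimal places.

0.107

Ranks of variable 1: 3, 5, 1, 2, 4, 6, 7
Ranks of variable 2: 3, 4, 7, 2, 1, 6, 5
d = r₁ − r₂: 0, 1, -6, 0, 3, 0, 2
d²: 0, 1, 36, 0, 9, 0, 4; Σd² = 50
ρ = 1 − 6·50/(7·48) = 1 − 300/336 = 0.107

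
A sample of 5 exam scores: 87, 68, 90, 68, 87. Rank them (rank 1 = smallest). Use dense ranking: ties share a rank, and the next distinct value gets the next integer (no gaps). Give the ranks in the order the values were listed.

Sorted (ascending): 68, 68, 87, 87, 90
The 2 values of 68 share dense rank 1.
The 2 values of 87 share dense rank 2.
Remaining distinct values take the next consecutive integers.

2, 1, 3, 1, 2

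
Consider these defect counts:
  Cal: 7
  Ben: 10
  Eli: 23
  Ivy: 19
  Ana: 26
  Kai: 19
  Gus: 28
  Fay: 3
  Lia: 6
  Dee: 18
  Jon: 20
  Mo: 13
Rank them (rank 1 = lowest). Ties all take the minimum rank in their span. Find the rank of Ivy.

Sorted (ascending): 3, 6, 7, 10, 13, 18, 19, 19, 20, 23, 26, 28
The 2 values of 19 occupy positions 7–8 → each gets rank 7.
Ivy has value 19 → rank 7.

7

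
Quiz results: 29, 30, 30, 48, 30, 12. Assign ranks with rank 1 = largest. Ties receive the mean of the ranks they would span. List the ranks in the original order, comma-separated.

5, 3, 3, 1, 3, 6

Sorted (descending): 48, 30, 30, 30, 29, 12
The 3 values of 30 occupy positions 2–4 → average rank 3.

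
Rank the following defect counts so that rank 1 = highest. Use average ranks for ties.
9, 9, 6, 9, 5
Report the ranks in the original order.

2, 2, 4, 2, 5

Sorted (descending): 9, 9, 9, 6, 5
The 3 values of 9 occupy positions 1–3 → average rank 2.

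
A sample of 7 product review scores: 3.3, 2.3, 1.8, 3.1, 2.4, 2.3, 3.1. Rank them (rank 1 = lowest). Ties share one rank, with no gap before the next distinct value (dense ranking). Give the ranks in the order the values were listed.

Sorted (ascending): 1.8, 2.3, 2.3, 2.4, 3.1, 3.1, 3.3
The 2 values of 2.3 share dense rank 2.
The 2 values of 3.1 share dense rank 4.
Remaining distinct values take the next consecutive integers.

5, 2, 1, 4, 3, 2, 4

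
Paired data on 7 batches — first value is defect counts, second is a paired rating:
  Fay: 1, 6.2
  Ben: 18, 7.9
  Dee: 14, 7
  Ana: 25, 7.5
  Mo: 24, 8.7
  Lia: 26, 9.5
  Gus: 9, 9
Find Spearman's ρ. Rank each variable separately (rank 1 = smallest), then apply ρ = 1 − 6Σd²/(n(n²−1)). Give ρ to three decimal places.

0.536

Ranks of variable 1: 1, 4, 3, 6, 5, 7, 2
Ranks of variable 2: 1, 4, 2, 3, 5, 7, 6
d = r₁ − r₂: 0, 0, 1, 3, 0, 0, -4
d²: 0, 0, 1, 9, 0, 0, 16; Σd² = 26
ρ = 1 − 6·26/(7·48) = 1 − 156/336 = 0.536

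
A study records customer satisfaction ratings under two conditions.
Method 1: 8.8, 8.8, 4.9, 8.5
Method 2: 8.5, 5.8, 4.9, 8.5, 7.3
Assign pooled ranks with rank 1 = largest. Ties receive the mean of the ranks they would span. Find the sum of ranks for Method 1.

15.5

Sorted (descending): 8.8, 8.8, 8.5, 8.5, 8.5, 7.3, 5.8, 4.9, 4.9
The 2 values of 8.8 occupy positions 1–2 → average rank (1+2)/2 = 1.5.
The 3 values of 8.5 occupy positions 3–5 → average rank 4.
The 2 values of 4.9 occupy positions 8–9 → average rank (8+9)/2 = 8.5.
Method 1 values → pooled ranks: 8.8→1.5, 8.8→1.5, 4.9→8.5, 8.5→4
Rank sum = 1.5 + 1.5 + 8.5 + 4 = 15.5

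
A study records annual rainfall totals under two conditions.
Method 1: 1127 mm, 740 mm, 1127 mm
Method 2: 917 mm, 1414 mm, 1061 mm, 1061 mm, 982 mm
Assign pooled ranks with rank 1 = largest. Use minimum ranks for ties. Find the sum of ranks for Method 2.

Sorted (descending): 1414, 1127, 1127, 1061, 1061, 982, 917, 740
The 2 values of 1127 occupy positions 2–3 → each gets rank 2.
The 2 values of 1061 occupy positions 4–5 → each gets rank 4.
Method 2 values → pooled ranks: 917→7, 1414→1, 1061→4, 1061→4, 982→6
Rank sum = 7 + 1 + 4 + 4 + 6 = 22

22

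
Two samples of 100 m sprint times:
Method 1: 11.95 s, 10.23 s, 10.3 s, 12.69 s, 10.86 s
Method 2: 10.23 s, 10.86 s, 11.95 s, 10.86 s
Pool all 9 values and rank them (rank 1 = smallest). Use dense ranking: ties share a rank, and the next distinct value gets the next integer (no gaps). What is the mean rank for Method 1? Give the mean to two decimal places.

3.00

Sorted (ascending): 10.23, 10.23, 10.3, 10.86, 10.86, 10.86, 11.95, 11.95, 12.69
The 2 values of 10.23 share dense rank 1.
The 3 values of 10.86 share dense rank 3.
The 2 values of 11.95 share dense rank 4.
Remaining distinct values take the next consecutive integers.
Method 1 values → pooled ranks: 11.95→4, 10.23→1, 10.3→2, 12.69→5, 10.86→3
Mean rank = (4 + 1 + 2 + 5 + 3) / 5 = 3.00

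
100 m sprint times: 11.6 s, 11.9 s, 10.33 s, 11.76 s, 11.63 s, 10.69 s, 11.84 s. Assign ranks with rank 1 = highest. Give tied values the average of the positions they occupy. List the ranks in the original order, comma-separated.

5, 1, 7, 3, 4, 6, 2

Sorted (descending): 11.9, 11.84, 11.76, 11.63, 11.6, 10.69, 10.33
No ties — each value takes its position as its rank.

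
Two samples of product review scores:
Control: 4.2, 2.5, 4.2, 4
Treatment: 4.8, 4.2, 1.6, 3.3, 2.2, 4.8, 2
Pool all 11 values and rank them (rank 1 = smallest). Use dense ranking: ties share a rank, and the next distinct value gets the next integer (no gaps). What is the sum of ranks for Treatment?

34

Sorted (ascending): 1.6, 2, 2.2, 2.5, 3.3, 4, 4.2, 4.2, 4.2, 4.8, 4.8
The 3 values of 4.2 share dense rank 7.
The 2 values of 4.8 share dense rank 8.
Remaining distinct values take the next consecutive integers.
Treatment values → pooled ranks: 4.8→8, 4.2→7, 1.6→1, 3.3→5, 2.2→3, 4.8→8, 2→2
Rank sum = 8 + 7 + 1 + 5 + 3 + 8 + 2 = 34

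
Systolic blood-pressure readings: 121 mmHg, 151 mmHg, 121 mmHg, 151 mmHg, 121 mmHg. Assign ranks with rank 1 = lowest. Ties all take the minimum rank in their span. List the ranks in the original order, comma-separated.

Sorted (ascending): 121, 121, 121, 151, 151
The 3 values of 121 occupy positions 1–3 → each gets rank 1.
The 2 values of 151 occupy positions 4–5 → each gets rank 4.

1, 4, 1, 4, 1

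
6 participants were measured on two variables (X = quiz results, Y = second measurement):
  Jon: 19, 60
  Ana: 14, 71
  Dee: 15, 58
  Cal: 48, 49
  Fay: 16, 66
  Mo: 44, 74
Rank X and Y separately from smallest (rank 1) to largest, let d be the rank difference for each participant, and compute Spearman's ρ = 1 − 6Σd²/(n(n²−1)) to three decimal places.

-0.257

Ranks of variable 1: 4, 1, 2, 6, 3, 5
Ranks of variable 2: 3, 5, 2, 1, 4, 6
d = r₁ − r₂: 1, -4, 0, 5, -1, -1
d²: 1, 16, 0, 25, 1, 1; Σd² = 44
ρ = 1 − 6·44/(6·35) = 1 − 264/210 = -0.257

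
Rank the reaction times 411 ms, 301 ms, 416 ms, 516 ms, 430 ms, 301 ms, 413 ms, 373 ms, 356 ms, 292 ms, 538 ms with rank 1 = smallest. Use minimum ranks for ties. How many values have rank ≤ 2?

3

Sorted (ascending): 292, 301, 301, 356, 373, 411, 413, 416, 430, 516, 538
The 2 values of 301 occupy positions 2–3 → each gets rank 2.
Ranks ≤ 2: {1, 2, 2} → 3 values.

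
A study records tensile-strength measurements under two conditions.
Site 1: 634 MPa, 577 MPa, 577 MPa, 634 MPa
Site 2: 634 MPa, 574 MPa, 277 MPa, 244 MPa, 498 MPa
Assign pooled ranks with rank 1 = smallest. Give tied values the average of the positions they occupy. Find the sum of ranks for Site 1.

27

Sorted (ascending): 244, 277, 498, 574, 577, 577, 634, 634, 634
The 2 values of 577 occupy positions 5–6 → average rank (5+6)/2 = 5.5.
The 3 values of 634 occupy positions 7–9 → average rank 8.
Site 1 values → pooled ranks: 634→8, 577→5.5, 577→5.5, 634→8
Rank sum = 8 + 5.5 + 5.5 + 8 = 27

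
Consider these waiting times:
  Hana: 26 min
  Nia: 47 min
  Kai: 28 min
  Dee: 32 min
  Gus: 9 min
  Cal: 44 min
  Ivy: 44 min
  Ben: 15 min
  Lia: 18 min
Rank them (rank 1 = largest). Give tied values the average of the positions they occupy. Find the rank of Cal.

2.5

Sorted (descending): 47, 44, 44, 32, 28, 26, 18, 15, 9
The 2 values of 44 occupy positions 2–3 → average rank (2+3)/2 = 2.5.
Cal has value 44 min → rank 2.5.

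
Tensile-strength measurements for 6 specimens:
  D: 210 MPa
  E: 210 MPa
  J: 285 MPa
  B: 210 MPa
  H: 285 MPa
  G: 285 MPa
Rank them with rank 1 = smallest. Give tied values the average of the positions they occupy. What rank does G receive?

Sorted (ascending): 210, 210, 210, 285, 285, 285
The 3 values of 210 occupy positions 1–3 → average rank 2.
The 3 values of 285 occupy positions 4–6 → average rank 5.
G has value 285 MPa → rank 5.

5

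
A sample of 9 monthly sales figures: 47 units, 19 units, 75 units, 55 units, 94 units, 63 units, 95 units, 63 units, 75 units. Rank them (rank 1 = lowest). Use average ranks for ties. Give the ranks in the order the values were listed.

Sorted (ascending): 19, 47, 55, 63, 63, 75, 75, 94, 95
The 2 values of 63 occupy positions 4–5 → average rank (4+5)/2 = 4.5.
The 2 values of 75 occupy positions 6–7 → average rank (6+7)/2 = 6.5.

2, 1, 6.5, 3, 8, 4.5, 9, 4.5, 6.5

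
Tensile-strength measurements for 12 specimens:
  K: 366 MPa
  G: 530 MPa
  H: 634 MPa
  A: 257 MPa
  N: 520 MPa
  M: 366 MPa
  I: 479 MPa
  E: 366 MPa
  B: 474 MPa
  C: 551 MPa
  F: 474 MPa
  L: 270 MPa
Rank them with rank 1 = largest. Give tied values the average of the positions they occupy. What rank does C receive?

Sorted (descending): 634, 551, 530, 520, 479, 474, 474, 366, 366, 366, 270, 257
The 2 values of 474 occupy positions 6–7 → average rank (6+7)/2 = 6.5.
The 3 values of 366 occupy positions 8–10 → average rank 9.
C has value 551 MPa → rank 2.

2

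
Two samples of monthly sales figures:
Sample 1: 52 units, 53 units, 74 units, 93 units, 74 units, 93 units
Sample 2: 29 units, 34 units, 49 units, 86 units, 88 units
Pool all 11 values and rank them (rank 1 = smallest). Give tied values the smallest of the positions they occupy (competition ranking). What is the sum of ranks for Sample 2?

Sorted (ascending): 29, 34, 49, 52, 53, 74, 74, 86, 88, 93, 93
The 2 values of 74 occupy positions 6–7 → each gets rank 6.
The 2 values of 93 occupy positions 10–11 → each gets rank 10.
Sample 2 values → pooled ranks: 29→1, 34→2, 49→3, 86→8, 88→9
Rank sum = 1 + 2 + 3 + 8 + 9 = 23

23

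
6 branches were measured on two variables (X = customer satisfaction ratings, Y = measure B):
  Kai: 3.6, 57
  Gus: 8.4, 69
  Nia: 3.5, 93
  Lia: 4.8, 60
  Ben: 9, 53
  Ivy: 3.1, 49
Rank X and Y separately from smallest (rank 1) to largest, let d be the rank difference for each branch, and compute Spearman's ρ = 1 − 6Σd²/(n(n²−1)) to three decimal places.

0.086

Ranks of variable 1: 3, 5, 2, 4, 6, 1
Ranks of variable 2: 3, 5, 6, 4, 2, 1
d = r₁ − r₂: 0, 0, -4, 0, 4, 0
d²: 0, 0, 16, 0, 16, 0; Σd² = 32
ρ = 1 − 6·32/(6·35) = 1 − 192/210 = 0.086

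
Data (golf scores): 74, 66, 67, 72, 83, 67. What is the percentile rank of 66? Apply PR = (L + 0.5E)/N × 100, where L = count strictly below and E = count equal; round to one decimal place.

8.3

N = 6.
Strictly below 66: 0. Equal to 66: 1.
PR = (0 + 0.5·1)/6 × 100 = 8.3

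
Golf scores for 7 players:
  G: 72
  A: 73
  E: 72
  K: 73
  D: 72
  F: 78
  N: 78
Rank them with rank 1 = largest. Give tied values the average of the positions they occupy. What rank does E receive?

6

Sorted (descending): 78, 78, 73, 73, 72, 72, 72
The 2 values of 78 occupy positions 1–2 → average rank (1+2)/2 = 1.5.
The 2 values of 73 occupy positions 3–4 → average rank (3+4)/2 = 3.5.
The 3 values of 72 occupy positions 5–7 → average rank 6.
E has value 72 → rank 6.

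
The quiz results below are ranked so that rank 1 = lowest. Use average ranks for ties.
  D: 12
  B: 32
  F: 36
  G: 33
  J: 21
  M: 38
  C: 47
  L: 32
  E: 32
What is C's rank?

Sorted (ascending): 12, 21, 32, 32, 32, 33, 36, 38, 47
The 3 values of 32 occupy positions 3–5 → average rank 4.
C has value 47 → rank 9.

9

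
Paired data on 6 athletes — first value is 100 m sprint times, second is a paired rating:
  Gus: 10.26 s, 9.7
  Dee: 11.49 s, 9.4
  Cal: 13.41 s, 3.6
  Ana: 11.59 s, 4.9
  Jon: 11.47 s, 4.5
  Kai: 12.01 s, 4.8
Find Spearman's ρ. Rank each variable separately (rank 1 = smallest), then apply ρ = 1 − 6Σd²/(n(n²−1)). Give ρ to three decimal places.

-0.657

Ranks of variable 1: 1, 3, 6, 4, 2, 5
Ranks of variable 2: 6, 5, 1, 4, 2, 3
d = r₁ − r₂: -5, -2, 5, 0, 0, 2
d²: 25, 4, 25, 0, 0, 4; Σd² = 58
ρ = 1 − 6·58/(6·35) = 1 − 348/210 = -0.657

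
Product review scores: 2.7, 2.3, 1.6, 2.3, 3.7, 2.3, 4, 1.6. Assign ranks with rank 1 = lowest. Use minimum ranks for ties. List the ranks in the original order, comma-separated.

6, 3, 1, 3, 7, 3, 8, 1

Sorted (ascending): 1.6, 1.6, 2.3, 2.3, 2.3, 2.7, 3.7, 4
The 2 values of 1.6 occupy positions 1–2 → each gets rank 1.
The 3 values of 2.3 occupy positions 3–5 → each gets rank 3.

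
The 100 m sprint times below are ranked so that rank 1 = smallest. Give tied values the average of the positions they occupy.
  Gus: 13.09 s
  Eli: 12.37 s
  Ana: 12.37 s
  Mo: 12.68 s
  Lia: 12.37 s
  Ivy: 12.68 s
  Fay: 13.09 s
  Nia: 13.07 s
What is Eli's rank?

2

Sorted (ascending): 12.37, 12.37, 12.37, 12.68, 12.68, 13.07, 13.09, 13.09
The 3 values of 12.37 occupy positions 1–3 → average rank 2.
The 2 values of 12.68 occupy positions 4–5 → average rank (4+5)/2 = 4.5.
The 2 values of 13.09 occupy positions 7–8 → average rank (7+8)/2 = 7.5.
Eli has value 12.37 s → rank 2.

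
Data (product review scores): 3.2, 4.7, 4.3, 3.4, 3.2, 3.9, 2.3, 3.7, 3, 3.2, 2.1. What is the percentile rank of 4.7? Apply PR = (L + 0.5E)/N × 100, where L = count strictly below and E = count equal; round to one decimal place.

95.5

N = 11.
Strictly below 4.7: 10. Equal to 4.7: 1.
PR = (10 + 0.5·1)/11 × 100 = 95.5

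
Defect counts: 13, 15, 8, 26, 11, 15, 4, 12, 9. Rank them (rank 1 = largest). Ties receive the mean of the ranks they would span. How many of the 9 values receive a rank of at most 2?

Sorted (descending): 26, 15, 15, 13, 12, 11, 9, 8, 4
The 2 values of 15 occupy positions 2–3 → average rank (2+3)/2 = 2.5.
Ranks ≤ 2: {1} → 1 value.

1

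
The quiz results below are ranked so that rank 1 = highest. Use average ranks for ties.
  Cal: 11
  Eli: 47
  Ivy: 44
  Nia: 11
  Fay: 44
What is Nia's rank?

Sorted (descending): 47, 44, 44, 11, 11
The 2 values of 44 occupy positions 2–3 → average rank (2+3)/2 = 2.5.
The 2 values of 11 occupy positions 4–5 → average rank (4+5)/2 = 4.5.
Nia has value 11 → rank 4.5.

4.5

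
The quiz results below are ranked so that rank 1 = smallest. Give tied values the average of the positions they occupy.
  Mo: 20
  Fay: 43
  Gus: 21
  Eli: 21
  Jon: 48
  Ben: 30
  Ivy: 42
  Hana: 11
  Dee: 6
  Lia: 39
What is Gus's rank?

4.5

Sorted (ascending): 6, 11, 20, 21, 21, 30, 39, 42, 43, 48
The 2 values of 21 occupy positions 4–5 → average rank (4+5)/2 = 4.5.
Gus has value 21 → rank 4.5.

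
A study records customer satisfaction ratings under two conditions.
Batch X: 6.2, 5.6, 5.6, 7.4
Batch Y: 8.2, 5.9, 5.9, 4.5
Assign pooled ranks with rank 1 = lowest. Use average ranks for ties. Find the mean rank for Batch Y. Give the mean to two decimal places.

Sorted (ascending): 4.5, 5.6, 5.6, 5.9, 5.9, 6.2, 7.4, 8.2
The 2 values of 5.6 occupy positions 2–3 → average rank (2+3)/2 = 2.5.
The 2 values of 5.9 occupy positions 4–5 → average rank (4+5)/2 = 4.5.
Batch Y values → pooled ranks: 8.2→8, 5.9→4.5, 5.9→4.5, 4.5→1
Mean rank = (8 + 4.5 + 4.5 + 1) / 4 = 4.50

4.50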